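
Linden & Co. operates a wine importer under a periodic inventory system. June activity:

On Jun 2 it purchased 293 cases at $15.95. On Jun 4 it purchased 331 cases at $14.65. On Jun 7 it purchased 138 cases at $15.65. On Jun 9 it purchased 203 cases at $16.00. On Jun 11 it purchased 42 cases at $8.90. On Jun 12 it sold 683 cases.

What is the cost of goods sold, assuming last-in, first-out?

Jun 12, 683 sold [LIFO — newest first]: 42 @ $8.90 + 203 @ $16.00 + 138 @ $15.65 + 300 @ $14.65 = $10,176.50
Ending inventory: 293 @ $15.95 + 31 @ $14.65 = $5,127.50
Check: goods available $15,304.00 = COGS $10,176.50 + ending $5,127.50

COGS = $10,176.50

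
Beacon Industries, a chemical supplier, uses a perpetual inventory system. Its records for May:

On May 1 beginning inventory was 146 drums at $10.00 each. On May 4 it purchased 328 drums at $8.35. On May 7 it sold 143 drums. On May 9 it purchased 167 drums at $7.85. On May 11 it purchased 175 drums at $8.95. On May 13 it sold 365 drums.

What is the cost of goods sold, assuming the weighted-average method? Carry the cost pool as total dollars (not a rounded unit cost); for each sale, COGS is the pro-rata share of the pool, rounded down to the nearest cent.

COGS = $4,417.36

After May 1: 146 on hand, pool $1,460.00 (≈ $10.0000 each)
After May 4: 474 on hand, pool $4,198.80 (≈ $8.8582 each)
May 7, sell 143: 143/474 × $4,198.80 → $1,266.72
After May 9: 498 on hand, pool $4,243.03 (≈ $8.5201 each)
After May 11: 673 on hand, pool $5,809.28 (≈ $8.6319 each)
May 13, sell 365: 365/673 × $5,809.28 → $3,150.64
Total COGS = $1,266.72 + $3,150.64 = $4,417.36
Ending inventory (cost pool remaining) = $2,658.64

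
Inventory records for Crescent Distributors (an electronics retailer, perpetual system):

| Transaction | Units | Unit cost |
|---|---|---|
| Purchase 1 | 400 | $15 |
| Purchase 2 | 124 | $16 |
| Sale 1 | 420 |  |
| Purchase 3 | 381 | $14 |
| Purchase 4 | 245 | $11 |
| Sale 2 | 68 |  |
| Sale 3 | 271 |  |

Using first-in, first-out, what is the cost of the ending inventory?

Sale 1 (420) [FIFO — oldest first]: 400 @ $15 + 20 @ $16 = $6,320
Sale 2 (68) [FIFO — oldest first]: 68 @ $16 = $1,088
Sale 3 (271) [FIFO — oldest first]: 36 @ $16 + 235 @ $14 = $3,866
Total COGS = $6,320 + $1,088 + $3,866 = $11,274
Ending inventory: 146 @ $14 + 245 @ $11 = $4,739

Ending inventory = $4,739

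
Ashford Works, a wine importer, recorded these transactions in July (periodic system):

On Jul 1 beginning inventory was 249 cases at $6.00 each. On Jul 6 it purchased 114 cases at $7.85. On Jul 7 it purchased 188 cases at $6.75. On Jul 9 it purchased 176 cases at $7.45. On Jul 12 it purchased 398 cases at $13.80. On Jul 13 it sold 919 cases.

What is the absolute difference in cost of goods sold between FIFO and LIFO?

$1,606.80

FIFO COGS: 249 @ $6.00 + 114 @ $7.85 + 188 @ $6.75 + 176 @ $7.45 + 192 @ $13.80 = $7,618.70
LIFO COGS: 398 @ $13.80 + 176 @ $7.45 + 188 @ $6.75 + 114 @ $7.85 + 43 @ $6.00 = $9,225.50
Difference = |$7,618.70 − $9,225.50| = $1,606.80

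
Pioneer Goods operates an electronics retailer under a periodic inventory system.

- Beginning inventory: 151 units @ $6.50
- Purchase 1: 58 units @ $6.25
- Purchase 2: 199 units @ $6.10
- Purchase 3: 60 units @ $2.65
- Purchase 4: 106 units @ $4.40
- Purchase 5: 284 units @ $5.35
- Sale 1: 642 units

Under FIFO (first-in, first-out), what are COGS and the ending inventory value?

Sale 1 (642) [FIFO — oldest first]: 151 @ $6.50 + 58 @ $6.25 + 199 @ $6.10 + 60 @ $2.65 + 106 @ $4.40 + 68 @ $5.35 = $3,547.10
Ending inventory: 216 @ $5.35 = $1,155.60

COGS = $3,547.10; ending inventory = $1,155.60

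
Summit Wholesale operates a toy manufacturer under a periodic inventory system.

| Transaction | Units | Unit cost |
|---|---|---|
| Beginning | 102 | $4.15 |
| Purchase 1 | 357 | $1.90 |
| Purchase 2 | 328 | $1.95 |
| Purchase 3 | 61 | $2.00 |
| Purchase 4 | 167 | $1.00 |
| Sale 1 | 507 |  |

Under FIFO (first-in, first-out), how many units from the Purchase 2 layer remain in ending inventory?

280

Sale 1 (507) [FIFO — oldest first]: 102 @ $4.15 + 357 @ $1.90 + 48 @ $1.95 = $1,195.20
Ending inventory: 280 @ $1.95 + 61 @ $2.00 + 167 @ $1.00 = $835.00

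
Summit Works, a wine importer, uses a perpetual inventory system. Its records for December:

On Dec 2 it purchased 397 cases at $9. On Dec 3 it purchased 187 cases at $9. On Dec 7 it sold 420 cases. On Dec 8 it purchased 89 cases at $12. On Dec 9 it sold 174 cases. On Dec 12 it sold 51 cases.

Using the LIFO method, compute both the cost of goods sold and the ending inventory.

Dec 7, 420 sold [LIFO — newest first]: 187 @ $9 + 233 @ $9 = $3,780
Dec 9, 174 sold [LIFO — newest first]: 89 @ $12 + 85 @ $9 = $1,833
Dec 12, 51 sold [LIFO — newest first]: 51 @ $9 = $459
Total COGS = $3,780 + $1,833 + $459 = $6,072
Ending inventory: 28 @ $9 = $252
Check: goods available $6,324 = COGS $6,072 + ending $252

COGS = $6,072; ending inventory = $252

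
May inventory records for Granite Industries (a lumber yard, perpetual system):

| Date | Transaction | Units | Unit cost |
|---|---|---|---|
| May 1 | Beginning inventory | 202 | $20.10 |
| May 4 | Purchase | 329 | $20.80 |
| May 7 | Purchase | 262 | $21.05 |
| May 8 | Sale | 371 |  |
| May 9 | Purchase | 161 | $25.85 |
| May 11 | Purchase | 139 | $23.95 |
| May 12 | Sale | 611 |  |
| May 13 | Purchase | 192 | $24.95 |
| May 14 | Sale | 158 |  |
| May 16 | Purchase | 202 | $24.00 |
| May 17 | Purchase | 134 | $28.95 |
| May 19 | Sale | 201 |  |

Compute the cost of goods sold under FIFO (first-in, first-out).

May 8, 371 sold [FIFO — oldest first]: 202 @ $20.10 + 169 @ $20.80 = $7,575.40
May 12, 611 sold [FIFO — oldest first]: 160 @ $20.80 + 262 @ $21.05 + 161 @ $25.85 + 28 @ $23.95 = $13,675.55
May 14, 158 sold [FIFO — oldest first]: 111 @ $23.95 + 47 @ $24.95 = $3,831.10
May 19, 201 sold [FIFO — oldest first]: 145 @ $24.95 + 56 @ $24.00 = $4,961.75
Total COGS = $7,575.40 + $13,675.55 + $3,831.10 + $4,961.75 = $30,043.80
Ending inventory: 146 @ $24.00 + 134 @ $28.95 = $7,383.30

COGS = $30,043.80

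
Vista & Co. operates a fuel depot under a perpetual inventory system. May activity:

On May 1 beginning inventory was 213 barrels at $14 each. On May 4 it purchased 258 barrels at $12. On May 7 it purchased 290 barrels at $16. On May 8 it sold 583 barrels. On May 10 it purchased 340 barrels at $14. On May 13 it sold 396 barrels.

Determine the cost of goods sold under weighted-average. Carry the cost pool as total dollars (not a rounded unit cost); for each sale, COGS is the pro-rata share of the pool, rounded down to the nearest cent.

COGS = $13,766.47

After May 1: 213 on hand, pool $2,982.00 (≈ $14.0000 each)
After May 4: 471 on hand, pool $6,078.00 (≈ $12.9045 each)
After May 7: 761 on hand, pool $10,718.00 (≈ $14.0841 each)
May 8, sell 583: 583/761 × $10,718.00 → $8,211.03
After May 10: 518 on hand, pool $7,266.97 (≈ $14.0289 each)
May 13, sell 396: 396/518 × $7,266.97 → $5,555.44
Total COGS = $8,211.03 + $5,555.44 = $13,766.47
Ending inventory (cost pool remaining) = $1,711.53
Check: goods available $15,478.00 = COGS $13,766.47 + ending $1,711.53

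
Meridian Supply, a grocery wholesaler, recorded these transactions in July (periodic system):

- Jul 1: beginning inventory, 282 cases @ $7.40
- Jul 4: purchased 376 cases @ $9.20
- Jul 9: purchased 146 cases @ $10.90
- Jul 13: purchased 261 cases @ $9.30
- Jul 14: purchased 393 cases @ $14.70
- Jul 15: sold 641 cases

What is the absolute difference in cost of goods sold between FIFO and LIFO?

$2,693.90

FIFO COGS: 282 @ $7.40 + 359 @ $9.20 = $5,389.60
LIFO COGS: 393 @ $14.70 + 248 @ $9.30 = $8,083.50
Difference = |$5,389.60 − $8,083.50| = $2,693.90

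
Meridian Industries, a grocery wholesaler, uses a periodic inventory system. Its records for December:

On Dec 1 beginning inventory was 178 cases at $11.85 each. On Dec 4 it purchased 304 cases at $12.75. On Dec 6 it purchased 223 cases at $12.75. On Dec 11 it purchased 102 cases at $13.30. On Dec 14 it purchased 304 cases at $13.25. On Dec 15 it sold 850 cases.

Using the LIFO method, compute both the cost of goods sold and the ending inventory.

Dec 15, 850 sold [LIFO — newest first]: 304 @ $13.25 + 102 @ $13.30 + 223 @ $12.75 + 221 @ $12.75 = $11,045.60
Ending inventory: 178 @ $11.85 + 83 @ $12.75 = $3,167.55

COGS = $11,045.60; ending inventory = $3,167.55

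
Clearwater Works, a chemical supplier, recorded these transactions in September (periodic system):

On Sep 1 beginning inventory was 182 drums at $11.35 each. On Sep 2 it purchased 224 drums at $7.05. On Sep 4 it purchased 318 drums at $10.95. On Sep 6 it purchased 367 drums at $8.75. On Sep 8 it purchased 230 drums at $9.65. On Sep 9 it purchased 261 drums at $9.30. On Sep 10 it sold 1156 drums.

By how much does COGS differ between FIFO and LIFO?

FIFO COGS: 182 @ $11.35 + 224 @ $7.05 + 318 @ $10.95 + 367 @ $8.75 + 65 @ $9.65 = $10,965.50
LIFO COGS: 261 @ $9.30 + 230 @ $9.65 + 367 @ $8.75 + 298 @ $10.95 = $11,121.15
Difference = |$10,965.50 − $11,121.15| = $155.65

$155.65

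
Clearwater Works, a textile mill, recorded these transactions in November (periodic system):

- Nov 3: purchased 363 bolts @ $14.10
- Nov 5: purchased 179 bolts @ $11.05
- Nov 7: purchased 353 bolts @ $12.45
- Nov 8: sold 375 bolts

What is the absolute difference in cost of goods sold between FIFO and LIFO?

FIFO COGS: 363 @ $14.10 + 12 @ $11.05 = $5,250.90
LIFO COGS: 353 @ $12.45 + 22 @ $11.05 = $4,637.95
Difference = |$5,250.90 − $4,637.95| = $612.95

$612.95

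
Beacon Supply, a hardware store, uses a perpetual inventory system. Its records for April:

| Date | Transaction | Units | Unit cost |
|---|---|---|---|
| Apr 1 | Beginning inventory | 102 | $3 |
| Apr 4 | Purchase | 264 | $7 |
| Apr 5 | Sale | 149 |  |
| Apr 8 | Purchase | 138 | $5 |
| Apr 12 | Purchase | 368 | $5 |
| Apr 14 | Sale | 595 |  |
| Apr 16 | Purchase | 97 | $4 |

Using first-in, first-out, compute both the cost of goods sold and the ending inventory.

COGS = $4,044; ending inventory = $1,028

Apr 5, 149 sold [FIFO — oldest first]: 102 @ $3 + 47 @ $7 = $635
Apr 14, 595 sold [FIFO — oldest first]: 217 @ $7 + 138 @ $5 + 240 @ $5 = $3,409
Total COGS = $635 + $3,409 = $4,044
Ending inventory: 128 @ $5 + 97 @ $4 = $1,028
Check: goods available $5,072 = COGS $4,044 + ending $1,028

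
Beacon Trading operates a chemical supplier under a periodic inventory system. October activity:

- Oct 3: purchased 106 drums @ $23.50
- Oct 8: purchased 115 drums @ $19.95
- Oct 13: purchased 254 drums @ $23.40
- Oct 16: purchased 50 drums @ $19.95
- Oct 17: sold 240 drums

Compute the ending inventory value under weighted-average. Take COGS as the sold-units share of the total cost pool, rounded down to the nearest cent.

Oct 17, sell 240: 240/525 × $11,726.35 → $5,360.61
Ending inventory (cost pool remaining) = $6,365.74
Check: goods available $11,726.35 = COGS $5,360.61 + ending $6,365.74

Ending inventory = $6,365.74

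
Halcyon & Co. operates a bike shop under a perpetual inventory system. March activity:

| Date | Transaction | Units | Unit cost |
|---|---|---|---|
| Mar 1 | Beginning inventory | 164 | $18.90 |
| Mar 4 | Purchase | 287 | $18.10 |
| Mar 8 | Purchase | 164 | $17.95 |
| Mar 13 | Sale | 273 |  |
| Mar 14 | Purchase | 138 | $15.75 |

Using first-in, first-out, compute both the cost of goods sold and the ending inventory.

COGS = $5,072.50; ending inventory = $8,339.10

Mar 13, 273 sold [FIFO — oldest first]: 164 @ $18.90 + 109 @ $18.10 = $5,072.50
Ending inventory: 178 @ $18.10 + 164 @ $17.95 + 138 @ $15.75 = $8,339.10
Check: goods available $13,411.60 = COGS $5,072.50 + ending $8,339.10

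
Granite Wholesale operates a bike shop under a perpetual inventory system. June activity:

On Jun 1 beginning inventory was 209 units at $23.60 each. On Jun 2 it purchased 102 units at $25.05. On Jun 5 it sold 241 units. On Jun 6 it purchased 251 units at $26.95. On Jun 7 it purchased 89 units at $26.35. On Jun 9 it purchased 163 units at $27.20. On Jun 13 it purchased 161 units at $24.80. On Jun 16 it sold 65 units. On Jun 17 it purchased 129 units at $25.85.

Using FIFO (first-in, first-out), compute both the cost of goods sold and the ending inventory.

Jun 5, 241 sold [FIFO — oldest first]: 209 @ $23.60 + 32 @ $25.05 = $5,734.00
Jun 16, 65 sold [FIFO — oldest first]: 65 @ $25.05 = $1,628.25
Total COGS = $5,734.00 + $1,628.25 = $7,362.25
Ending inventory: 5 @ $25.05 + 251 @ $26.95 + 89 @ $26.35 + 163 @ $27.20 + 161 @ $24.80 + 129 @ $25.85 = $20,995.90

COGS = $7,362.25; ending inventory = $20,995.90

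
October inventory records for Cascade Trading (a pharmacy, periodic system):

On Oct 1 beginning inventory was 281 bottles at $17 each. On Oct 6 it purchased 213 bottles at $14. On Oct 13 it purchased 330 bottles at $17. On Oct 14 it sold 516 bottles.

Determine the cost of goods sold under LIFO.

Oct 14, 516 sold [LIFO — newest first]: 330 @ $17 + 186 @ $14 = $8,214
Ending inventory: 281 @ $17 + 27 @ $14 = $5,155

COGS = $8,214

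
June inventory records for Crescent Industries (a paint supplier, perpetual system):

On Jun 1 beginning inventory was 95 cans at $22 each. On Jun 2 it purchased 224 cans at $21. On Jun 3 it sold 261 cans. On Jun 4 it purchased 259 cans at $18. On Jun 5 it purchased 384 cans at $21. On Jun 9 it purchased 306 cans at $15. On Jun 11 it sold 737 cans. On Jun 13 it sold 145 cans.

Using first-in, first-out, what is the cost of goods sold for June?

COGS = $22,235

Jun 3, 261 sold [FIFO — oldest first]: 95 @ $22 + 166 @ $21 = $5,576
Jun 11, 737 sold [FIFO — oldest first]: 58 @ $21 + 259 @ $18 + 384 @ $21 + 36 @ $15 = $14,484
Jun 13, 145 sold [FIFO — oldest first]: 145 @ $15 = $2,175
Total COGS = $5,576 + $14,484 + $2,175 = $22,235
Ending inventory: 125 @ $15 = $1,875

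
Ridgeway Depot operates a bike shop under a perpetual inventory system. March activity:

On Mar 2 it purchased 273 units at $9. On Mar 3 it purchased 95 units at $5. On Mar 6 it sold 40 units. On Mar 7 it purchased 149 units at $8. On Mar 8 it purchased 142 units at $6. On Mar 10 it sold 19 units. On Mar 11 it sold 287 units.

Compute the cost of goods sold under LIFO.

Mar 6, 40 sold [LIFO — newest first]: 40 @ $5 = $200
Mar 10, 19 sold [LIFO — newest first]: 19 @ $6 = $114
Mar 11, 287 sold [LIFO — newest first]: 123 @ $6 + 149 @ $8 + 15 @ $5 = $2,005
Total COGS = $200 + $114 + $2,005 = $2,319
Ending inventory: 273 @ $9 + 40 @ $5 = $2,657

COGS = $2,319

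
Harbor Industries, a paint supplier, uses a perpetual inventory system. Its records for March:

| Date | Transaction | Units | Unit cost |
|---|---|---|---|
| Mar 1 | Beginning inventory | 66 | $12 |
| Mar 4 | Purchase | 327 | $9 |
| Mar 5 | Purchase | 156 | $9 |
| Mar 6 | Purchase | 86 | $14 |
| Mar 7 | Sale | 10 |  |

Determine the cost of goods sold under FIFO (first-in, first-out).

COGS = $120

Mar 7, 10 sold [FIFO — oldest first]: 10 @ $12 = $120
Ending inventory: 56 @ $12 + 327 @ $9 + 156 @ $9 + 86 @ $14 = $6,223
Check: goods available $6,343 = COGS $120 + ending $6,223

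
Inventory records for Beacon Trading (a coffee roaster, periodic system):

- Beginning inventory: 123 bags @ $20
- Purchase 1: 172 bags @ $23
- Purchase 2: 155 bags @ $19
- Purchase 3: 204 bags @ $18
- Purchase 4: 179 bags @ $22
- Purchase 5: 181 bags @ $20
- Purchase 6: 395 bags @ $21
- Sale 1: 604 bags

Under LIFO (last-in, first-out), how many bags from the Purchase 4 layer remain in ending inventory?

151

Sale 1 (604) [LIFO — newest first]: 395 @ $21 + 181 @ $20 + 28 @ $22 = $12,531
Ending inventory: 123 @ $20 + 172 @ $23 + 155 @ $19 + 204 @ $18 + 151 @ $22 = $16,355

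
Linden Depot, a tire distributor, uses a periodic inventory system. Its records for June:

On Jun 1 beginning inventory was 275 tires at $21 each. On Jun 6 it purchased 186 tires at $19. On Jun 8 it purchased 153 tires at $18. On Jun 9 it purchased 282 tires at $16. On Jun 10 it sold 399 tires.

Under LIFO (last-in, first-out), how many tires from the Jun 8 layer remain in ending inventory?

36

Jun 10, 399 sold [LIFO — newest first]: 282 @ $16 + 117 @ $18 = $6,618
Ending inventory: 275 @ $21 + 186 @ $19 + 36 @ $18 = $9,957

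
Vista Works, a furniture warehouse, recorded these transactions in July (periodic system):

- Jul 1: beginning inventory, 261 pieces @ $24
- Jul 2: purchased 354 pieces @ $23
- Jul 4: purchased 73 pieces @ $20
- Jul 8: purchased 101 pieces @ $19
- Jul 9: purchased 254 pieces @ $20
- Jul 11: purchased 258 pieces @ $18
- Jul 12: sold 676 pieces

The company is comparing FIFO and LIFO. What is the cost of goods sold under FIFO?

COGS = $15,626

FIFO COGS: 261 @ $24 + 354 @ $23 + 61 @ $20 = $15,626
LIFO COGS: 258 @ $18 + 254 @ $20 + 101 @ $19 + 63 @ $20 = $12,903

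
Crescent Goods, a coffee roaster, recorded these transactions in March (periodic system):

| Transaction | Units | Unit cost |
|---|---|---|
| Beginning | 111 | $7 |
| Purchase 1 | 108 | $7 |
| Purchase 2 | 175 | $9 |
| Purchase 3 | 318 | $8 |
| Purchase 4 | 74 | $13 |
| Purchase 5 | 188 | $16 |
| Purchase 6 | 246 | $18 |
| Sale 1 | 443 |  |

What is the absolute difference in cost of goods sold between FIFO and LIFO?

$4,053

FIFO COGS: 111 @ $7 + 108 @ $7 + 175 @ $9 + 49 @ $8 = $3,500
LIFO COGS: 246 @ $18 + 188 @ $16 + 9 @ $13 = $7,553
Difference = |$3,500 − $7,553| = $4,053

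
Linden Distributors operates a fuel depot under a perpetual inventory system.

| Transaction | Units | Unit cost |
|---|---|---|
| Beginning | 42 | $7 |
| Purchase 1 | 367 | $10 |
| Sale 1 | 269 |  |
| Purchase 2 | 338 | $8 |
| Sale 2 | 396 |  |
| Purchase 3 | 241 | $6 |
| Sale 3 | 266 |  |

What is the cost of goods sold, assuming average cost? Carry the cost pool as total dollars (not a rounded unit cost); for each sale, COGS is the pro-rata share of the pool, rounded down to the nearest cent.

After Beginning: 42 on hand, pool $294.00 (≈ $7.0000 each)
After Purchase 1: 409 on hand, pool $3,964.00 (≈ $9.6919 each)
Sale 1, sell 269: 269/409 × $3,964.00 → $2,607.12
After Purchase 2: 478 on hand, pool $4,060.88 (≈ $8.4956 each)
Sale 2, sell 396: 396/478 × $4,060.88 → $3,364.24
After Purchase 3: 323 on hand, pool $2,142.64 (≈ $6.6336 each)
Sale 3, sell 266: 266/323 × $2,142.64 → $1,764.52
Total COGS = $2,607.12 + $3,364.24 + $1,764.52 = $7,735.88
Ending inventory (cost pool remaining) = $378.12
Check: goods available $8,114.00 = COGS $7,735.88 + ending $378.12

COGS = $7,735.88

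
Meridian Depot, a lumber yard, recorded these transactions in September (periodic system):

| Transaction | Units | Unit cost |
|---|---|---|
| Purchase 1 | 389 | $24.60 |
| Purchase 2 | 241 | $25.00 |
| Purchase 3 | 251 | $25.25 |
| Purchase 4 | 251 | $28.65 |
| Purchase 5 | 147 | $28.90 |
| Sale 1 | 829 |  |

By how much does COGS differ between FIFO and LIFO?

$1,658.05

FIFO COGS: 389 @ $24.60 + 241 @ $25.00 + 199 @ $25.25 = $20,619.15
LIFO COGS: 147 @ $28.90 + 251 @ $28.65 + 251 @ $25.25 + 180 @ $25.00 = $22,277.20
Difference = |$20,619.15 − $22,277.20| = $1,658.05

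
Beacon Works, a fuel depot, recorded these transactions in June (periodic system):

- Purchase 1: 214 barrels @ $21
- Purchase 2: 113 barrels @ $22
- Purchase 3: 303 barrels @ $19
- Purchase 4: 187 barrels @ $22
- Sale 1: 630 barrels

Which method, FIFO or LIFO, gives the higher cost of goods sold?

FIFO COGS: 214 @ $21 + 113 @ $22 + 303 @ $19 = $12,737
LIFO COGS: 187 @ $22 + 303 @ $19 + 113 @ $22 + 27 @ $21 = $12,924

LIFO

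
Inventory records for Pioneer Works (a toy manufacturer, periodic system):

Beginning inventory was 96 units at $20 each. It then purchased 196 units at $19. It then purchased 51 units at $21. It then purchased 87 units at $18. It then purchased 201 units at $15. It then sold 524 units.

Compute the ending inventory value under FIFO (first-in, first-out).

Sale 1 (524) [FIFO — oldest first]: 96 @ $20 + 196 @ $19 + 51 @ $21 + 87 @ $18 + 94 @ $15 = $9,691
Ending inventory: 107 @ $15 = $1,605
Check: goods available $11,296 = COGS $9,691 + ending $1,605

Ending inventory = $1,605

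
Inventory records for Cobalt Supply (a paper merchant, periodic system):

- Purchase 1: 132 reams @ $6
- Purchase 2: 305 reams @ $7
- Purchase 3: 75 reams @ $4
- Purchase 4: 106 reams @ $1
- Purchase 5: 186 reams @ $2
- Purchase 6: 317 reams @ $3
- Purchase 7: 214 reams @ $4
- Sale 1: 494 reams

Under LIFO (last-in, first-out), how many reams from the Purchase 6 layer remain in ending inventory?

37

Sale 1 (494) [LIFO — newest first]: 214 @ $4 + 280 @ $3 = $1,696
Ending inventory: 132 @ $6 + 305 @ $7 + 75 @ $4 + 106 @ $1 + 186 @ $2 + 37 @ $3 = $3,816
Check: goods available $5,512 = COGS $1,696 + ending $3,816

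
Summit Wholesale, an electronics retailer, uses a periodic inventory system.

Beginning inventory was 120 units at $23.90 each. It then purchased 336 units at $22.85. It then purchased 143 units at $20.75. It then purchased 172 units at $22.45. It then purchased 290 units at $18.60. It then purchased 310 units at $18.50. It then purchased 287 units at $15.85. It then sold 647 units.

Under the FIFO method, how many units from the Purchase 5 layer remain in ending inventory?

310

Sale 1 (647) [FIFO — oldest first]: 120 @ $23.90 + 336 @ $22.85 + 143 @ $20.75 + 48 @ $22.45 = $14,590.45
Ending inventory: 124 @ $22.45 + 290 @ $18.60 + 310 @ $18.50 + 287 @ $15.85 = $18,461.75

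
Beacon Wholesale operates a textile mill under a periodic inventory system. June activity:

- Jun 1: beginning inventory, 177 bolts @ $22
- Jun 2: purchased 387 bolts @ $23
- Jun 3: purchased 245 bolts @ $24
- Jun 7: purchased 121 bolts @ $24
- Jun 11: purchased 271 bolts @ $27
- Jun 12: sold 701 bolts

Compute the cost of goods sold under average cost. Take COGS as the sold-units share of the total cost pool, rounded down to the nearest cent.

COGS = $16,866.02

Jun 12, sell 701: 701/1201 × $28,896.00 → $16,866.02
Ending inventory (cost pool remaining) = $12,029.98
Check: goods available $28,896.00 = COGS $16,866.02 + ending $12,029.98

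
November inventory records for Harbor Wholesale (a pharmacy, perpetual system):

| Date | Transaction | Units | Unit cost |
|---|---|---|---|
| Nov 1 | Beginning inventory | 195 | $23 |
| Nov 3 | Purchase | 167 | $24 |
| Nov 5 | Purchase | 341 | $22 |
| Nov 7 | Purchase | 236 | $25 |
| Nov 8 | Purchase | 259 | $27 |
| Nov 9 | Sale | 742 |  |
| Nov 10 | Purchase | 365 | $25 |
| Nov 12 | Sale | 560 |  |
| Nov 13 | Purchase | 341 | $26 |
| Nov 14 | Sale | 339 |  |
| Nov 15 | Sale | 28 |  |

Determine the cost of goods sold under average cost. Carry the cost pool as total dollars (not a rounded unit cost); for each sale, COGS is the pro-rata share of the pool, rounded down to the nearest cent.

COGS = $40,921.04

After Nov 1: 195 on hand, pool $4,485.00 (≈ $23.0000 each)
After Nov 3: 362 on hand, pool $8,493.00 (≈ $23.4613 each)
After Nov 5: 703 on hand, pool $15,995.00 (≈ $22.7525 each)
After Nov 7: 939 on hand, pool $21,895.00 (≈ $23.3174 each)
After Nov 8: 1198 on hand, pool $28,888.00 (≈ $24.1135 each)
Nov 9, sell 742: 742/1198 × $28,888.00 → $17,892.23
After Nov 10: 821 on hand, pool $20,120.77 (≈ $24.5076 each)
Nov 12, sell 560: 560/821 × $20,120.77 → $13,724.27
After Nov 13: 602 on hand, pool $15,262.50 (≈ $25.3530 each)
Nov 14, sell 339: 339/602 × $15,262.50 → $8,594.66
Nov 15, sell 28: 28/263 × $6,667.84 → $709.88
Total COGS = $17,892.23 + $13,724.27 + $8,594.66 + $709.88 = $40,921.04
Ending inventory (cost pool remaining) = $5,957.96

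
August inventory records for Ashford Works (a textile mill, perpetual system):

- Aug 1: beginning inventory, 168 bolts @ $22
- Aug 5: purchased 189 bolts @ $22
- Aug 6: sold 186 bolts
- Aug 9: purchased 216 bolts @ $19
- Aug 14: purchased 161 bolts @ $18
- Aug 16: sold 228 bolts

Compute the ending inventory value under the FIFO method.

Aug 6, 186 sold [FIFO — oldest first]: 168 @ $22 + 18 @ $22 = $4,092
Aug 16, 228 sold [FIFO — oldest first]: 171 @ $22 + 57 @ $19 = $4,845
Total COGS = $4,092 + $4,845 = $8,937
Ending inventory: 159 @ $19 + 161 @ $18 = $5,919

Ending inventory = $5,919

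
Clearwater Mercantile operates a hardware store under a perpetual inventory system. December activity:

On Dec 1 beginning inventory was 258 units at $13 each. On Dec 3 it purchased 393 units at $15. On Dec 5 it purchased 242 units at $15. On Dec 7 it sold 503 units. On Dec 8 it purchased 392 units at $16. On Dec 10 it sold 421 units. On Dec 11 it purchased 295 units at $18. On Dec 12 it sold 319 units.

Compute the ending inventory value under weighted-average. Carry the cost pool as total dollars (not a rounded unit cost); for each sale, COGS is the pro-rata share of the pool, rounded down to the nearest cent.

After Dec 1: 258 on hand, pool $3,354.00 (≈ $13.0000 each)
After Dec 3: 651 on hand, pool $9,249.00 (≈ $14.2074 each)
After Dec 5: 893 on hand, pool $12,879.00 (≈ $14.4222 each)
Dec 7, sell 503: 503/893 × $12,879.00 → $7,254.35
After Dec 8: 782 on hand, pool $11,896.65 (≈ $15.2131 each)
Dec 10, sell 421: 421/782 × $11,896.65 → $6,404.71
After Dec 11: 656 on hand, pool $10,801.94 (≈ $16.4664 each)
Dec 12, sell 319: 319/656 × $10,801.94 → $5,252.77
Total COGS = $7,254.35 + $6,404.71 + $5,252.77 = $18,911.83
Ending inventory (cost pool remaining) = $5,549.17
Check: goods available $24,461.00 = COGS $18,911.83 + ending $5,549.17

Ending inventory = $5,549.17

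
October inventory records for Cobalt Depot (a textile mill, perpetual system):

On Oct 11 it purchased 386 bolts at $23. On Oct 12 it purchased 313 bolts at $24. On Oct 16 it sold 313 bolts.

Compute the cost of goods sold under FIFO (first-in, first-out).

COGS = $7,199

Oct 16, 313 sold [FIFO — oldest first]: 313 @ $23 = $7,199
Ending inventory: 73 @ $23 + 313 @ $24 = $9,191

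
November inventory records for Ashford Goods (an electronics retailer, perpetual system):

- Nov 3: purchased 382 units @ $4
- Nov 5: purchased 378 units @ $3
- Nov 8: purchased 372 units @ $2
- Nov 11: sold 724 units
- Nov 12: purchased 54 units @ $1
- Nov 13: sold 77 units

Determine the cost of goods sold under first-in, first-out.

Nov 11, 724 sold [FIFO — oldest first]: 382 @ $4 + 342 @ $3 = $2,554
Nov 13, 77 sold [FIFO — oldest first]: 36 @ $3 + 41 @ $2 = $190
Total COGS = $2,554 + $190 = $2,744
Ending inventory: 331 @ $2 + 54 @ $1 = $716

COGS = $2,744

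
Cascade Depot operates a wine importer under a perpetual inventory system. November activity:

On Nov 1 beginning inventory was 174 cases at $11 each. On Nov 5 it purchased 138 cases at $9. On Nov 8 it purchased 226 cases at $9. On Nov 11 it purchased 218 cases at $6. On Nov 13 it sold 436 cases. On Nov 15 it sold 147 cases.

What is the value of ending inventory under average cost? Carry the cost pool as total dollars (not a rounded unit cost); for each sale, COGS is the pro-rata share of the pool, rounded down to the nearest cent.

Ending inventory = $1,486.98

After Nov 1: 174 on hand, pool $1,914.00 (≈ $11.0000 each)
After Nov 5: 312 on hand, pool $3,156.00 (≈ $10.1154 each)
After Nov 8: 538 on hand, pool $5,190.00 (≈ $9.6468 each)
After Nov 11: 756 on hand, pool $6,498.00 (≈ $8.5952 each)
Nov 13, sell 436: 436/756 × $6,498.00 → $3,747.52
Nov 15, sell 147: 147/320 × $2,750.48 → $1,263.50
Total COGS = $3,747.52 + $1,263.50 = $5,011.02
Ending inventory (cost pool remaining) = $1,486.98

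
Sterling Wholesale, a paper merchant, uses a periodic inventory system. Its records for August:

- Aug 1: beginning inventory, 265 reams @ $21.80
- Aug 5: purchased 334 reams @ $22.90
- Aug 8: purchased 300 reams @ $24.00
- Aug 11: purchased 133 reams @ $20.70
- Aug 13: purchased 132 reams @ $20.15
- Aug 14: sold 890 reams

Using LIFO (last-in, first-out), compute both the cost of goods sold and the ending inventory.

Aug 14, 890 sold [LIFO — newest first]: 132 @ $20.15 + 133 @ $20.70 + 300 @ $24.00 + 325 @ $22.90 = $20,055.40
Ending inventory: 265 @ $21.80 + 9 @ $22.90 = $5,983.10
Check: goods available $26,038.50 = COGS $20,055.40 + ending $5,983.10

COGS = $20,055.40; ending inventory = $5,983.10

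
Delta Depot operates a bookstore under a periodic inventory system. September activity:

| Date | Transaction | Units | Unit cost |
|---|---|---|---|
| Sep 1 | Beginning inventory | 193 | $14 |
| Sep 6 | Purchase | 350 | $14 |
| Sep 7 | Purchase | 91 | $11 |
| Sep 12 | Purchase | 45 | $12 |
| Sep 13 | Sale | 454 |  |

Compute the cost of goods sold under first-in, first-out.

Sep 13, 454 sold [FIFO — oldest first]: 193 @ $14 + 261 @ $14 = $6,356
Ending inventory: 89 @ $14 + 91 @ $11 + 45 @ $12 = $2,787

COGS = $6,356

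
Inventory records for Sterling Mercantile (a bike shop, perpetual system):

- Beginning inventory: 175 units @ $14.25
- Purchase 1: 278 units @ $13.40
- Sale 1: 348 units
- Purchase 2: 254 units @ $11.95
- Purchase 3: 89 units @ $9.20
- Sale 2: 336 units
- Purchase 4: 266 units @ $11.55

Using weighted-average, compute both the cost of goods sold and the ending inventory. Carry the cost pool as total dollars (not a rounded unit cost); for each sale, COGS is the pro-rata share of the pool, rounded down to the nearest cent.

COGS = $8,749.15; ending inventory = $4,396.20

After Beginning: 175 on hand, pool $2,493.75 (≈ $14.2500 each)
After Purchase 1: 453 on hand, pool $6,218.95 (≈ $13.7284 each)
Sale 1, sell 348: 348/453 × $6,218.95 → $4,777.47
After Purchase 2: 359 on hand, pool $4,476.78 (≈ $12.4701 each)
After Purchase 3: 448 on hand, pool $5,295.58 (≈ $11.8205 each)
Sale 2, sell 336: 336/448 × $5,295.58 → $3,971.68
After Purchase 4: 378 on hand, pool $4,396.20 (≈ $11.6302 each)
Total COGS = $4,777.47 + $3,971.68 = $8,749.15
Ending inventory (cost pool remaining) = $4,396.20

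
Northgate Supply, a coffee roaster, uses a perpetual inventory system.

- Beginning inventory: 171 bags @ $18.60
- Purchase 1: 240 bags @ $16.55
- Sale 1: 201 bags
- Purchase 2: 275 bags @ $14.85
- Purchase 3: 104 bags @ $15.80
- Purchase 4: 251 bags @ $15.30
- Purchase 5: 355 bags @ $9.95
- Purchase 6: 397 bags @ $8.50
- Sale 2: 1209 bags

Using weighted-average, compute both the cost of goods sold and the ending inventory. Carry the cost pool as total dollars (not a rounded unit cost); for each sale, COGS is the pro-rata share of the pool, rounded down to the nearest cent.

COGS = $18,784.09; ending inventory = $4,842.51

After Beginning: 171 on hand, pool $3,180.60 (≈ $18.6000 each)
After Purchase 1: 411 on hand, pool $7,152.60 (≈ $17.4029 each)
Sale 1, sell 201: 201/411 × $7,152.60 → $3,497.98
After Purchase 2: 485 on hand, pool $7,738.37 (≈ $15.9554 each)
After Purchase 3: 589 on hand, pool $9,381.57 (≈ $15.9280 each)
After Purchase 4: 840 on hand, pool $13,221.87 (≈ $15.7403 each)
After Purchase 5: 1195 on hand, pool $16,754.12 (≈ $14.0202 each)
After Purchase 6: 1592 on hand, pool $20,128.62 (≈ $12.6436 each)
Sale 2, sell 1209: 1209/1592 × $20,128.62 → $15,286.11
Total COGS = $3,497.98 + $15,286.11 = $18,784.09
Ending inventory (cost pool remaining) = $4,842.51
Check: goods available $23,626.60 = COGS $18,784.09 + ending $4,842.51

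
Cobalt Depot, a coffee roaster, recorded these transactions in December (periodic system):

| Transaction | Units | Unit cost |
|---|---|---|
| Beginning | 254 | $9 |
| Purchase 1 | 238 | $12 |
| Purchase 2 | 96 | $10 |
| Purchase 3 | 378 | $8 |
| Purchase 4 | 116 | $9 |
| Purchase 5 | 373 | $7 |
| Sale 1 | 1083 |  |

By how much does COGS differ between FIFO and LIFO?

$1,098

FIFO COGS: 254 @ $9 + 238 @ $12 + 96 @ $10 + 378 @ $8 + 116 @ $9 + 1 @ $7 = $10,177
LIFO COGS: 373 @ $7 + 116 @ $9 + 378 @ $8 + 96 @ $10 + 120 @ $12 = $9,079
Difference = |$10,177 − $9,079| = $1,098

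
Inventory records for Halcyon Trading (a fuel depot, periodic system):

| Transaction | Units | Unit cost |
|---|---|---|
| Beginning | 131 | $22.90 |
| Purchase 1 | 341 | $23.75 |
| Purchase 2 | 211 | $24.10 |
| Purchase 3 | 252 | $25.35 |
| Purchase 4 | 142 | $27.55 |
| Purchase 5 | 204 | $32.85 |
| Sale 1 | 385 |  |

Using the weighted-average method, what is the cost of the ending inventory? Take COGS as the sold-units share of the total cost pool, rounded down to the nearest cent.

Sale 1, sell 385: 385/1281 × $33,185.45 → $9,973.76
Ending inventory (cost pool remaining) = $23,211.69

Ending inventory = $23,211.69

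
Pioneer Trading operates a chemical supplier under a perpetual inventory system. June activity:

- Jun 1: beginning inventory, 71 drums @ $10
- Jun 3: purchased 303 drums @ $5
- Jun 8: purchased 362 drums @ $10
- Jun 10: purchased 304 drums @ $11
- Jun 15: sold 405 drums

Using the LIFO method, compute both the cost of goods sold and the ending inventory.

Jun 15, 405 sold [LIFO — newest first]: 304 @ $11 + 101 @ $10 = $4,354
Ending inventory: 71 @ $10 + 303 @ $5 + 261 @ $10 = $4,835

COGS = $4,354; ending inventory = $4,835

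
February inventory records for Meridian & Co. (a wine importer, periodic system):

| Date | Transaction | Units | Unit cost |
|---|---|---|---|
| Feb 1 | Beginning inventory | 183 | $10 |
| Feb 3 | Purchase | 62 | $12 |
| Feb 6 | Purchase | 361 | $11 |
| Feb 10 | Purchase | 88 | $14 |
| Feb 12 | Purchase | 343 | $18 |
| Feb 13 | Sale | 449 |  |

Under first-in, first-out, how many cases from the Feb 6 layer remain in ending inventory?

157

Feb 13, 449 sold [FIFO — oldest first]: 183 @ $10 + 62 @ $12 + 204 @ $11 = $4,818
Ending inventory: 157 @ $11 + 88 @ $14 + 343 @ $18 = $9,133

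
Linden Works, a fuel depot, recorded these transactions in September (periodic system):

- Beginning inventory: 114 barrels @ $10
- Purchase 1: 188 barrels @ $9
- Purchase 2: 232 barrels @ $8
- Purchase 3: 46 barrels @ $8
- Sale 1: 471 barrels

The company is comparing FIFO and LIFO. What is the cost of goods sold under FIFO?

COGS = $4,184

FIFO COGS: 114 @ $10 + 188 @ $9 + 169 @ $8 = $4,184
LIFO COGS: 46 @ $8 + 232 @ $8 + 188 @ $9 + 5 @ $10 = $3,966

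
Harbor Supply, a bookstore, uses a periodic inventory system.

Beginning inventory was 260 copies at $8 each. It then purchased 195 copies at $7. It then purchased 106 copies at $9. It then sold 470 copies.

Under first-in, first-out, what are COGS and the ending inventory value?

COGS = $3,580; ending inventory = $819

Sale 1 (470) [FIFO — oldest first]: 260 @ $8 + 195 @ $7 + 15 @ $9 = $3,580
Ending inventory: 91 @ $9 = $819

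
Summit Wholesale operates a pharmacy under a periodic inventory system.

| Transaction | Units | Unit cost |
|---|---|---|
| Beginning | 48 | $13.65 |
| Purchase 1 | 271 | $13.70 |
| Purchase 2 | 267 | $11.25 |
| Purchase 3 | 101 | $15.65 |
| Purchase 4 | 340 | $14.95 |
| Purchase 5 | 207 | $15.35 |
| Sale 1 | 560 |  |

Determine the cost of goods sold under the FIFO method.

Sale 1 (560) [FIFO — oldest first]: 48 @ $13.65 + 271 @ $13.70 + 241 @ $11.25 = $7,079.15
Ending inventory: 26 @ $11.25 + 101 @ $15.65 + 340 @ $14.95 + 207 @ $15.35 = $10,133.60

COGS = $7,079.15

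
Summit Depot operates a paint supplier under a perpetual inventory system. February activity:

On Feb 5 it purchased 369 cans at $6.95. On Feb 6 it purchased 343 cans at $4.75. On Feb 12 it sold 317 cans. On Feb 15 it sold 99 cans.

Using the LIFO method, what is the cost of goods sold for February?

COGS = $2,136.60

Feb 12, 317 sold [LIFO — newest first]: 317 @ $4.75 = $1,505.75
Feb 15, 99 sold [LIFO — newest first]: 26 @ $4.75 + 73 @ $6.95 = $630.85
Total COGS = $1,505.75 + $630.85 = $2,136.60
Ending inventory: 296 @ $6.95 = $2,057.20
Check: goods available $4,193.80 = COGS $2,136.60 + ending $2,057.20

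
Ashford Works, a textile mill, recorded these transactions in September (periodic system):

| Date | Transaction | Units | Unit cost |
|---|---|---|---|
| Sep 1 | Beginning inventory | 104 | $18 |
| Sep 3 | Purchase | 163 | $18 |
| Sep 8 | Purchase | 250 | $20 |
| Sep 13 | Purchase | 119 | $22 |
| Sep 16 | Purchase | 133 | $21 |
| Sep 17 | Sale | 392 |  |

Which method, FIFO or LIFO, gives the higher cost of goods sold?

LIFO

FIFO COGS: 104 @ $18 + 163 @ $18 + 125 @ $20 = $7,306
LIFO COGS: 133 @ $21 + 119 @ $22 + 140 @ $20 = $8,211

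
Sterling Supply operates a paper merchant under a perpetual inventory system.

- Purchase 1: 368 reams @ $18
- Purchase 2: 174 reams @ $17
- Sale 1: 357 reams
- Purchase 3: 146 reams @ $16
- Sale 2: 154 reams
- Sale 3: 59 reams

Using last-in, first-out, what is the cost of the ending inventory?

Sale 1 (357) [LIFO — newest first]: 174 @ $17 + 183 @ $18 = $6,252
Sale 2 (154) [LIFO — newest first]: 146 @ $16 + 8 @ $18 = $2,480
Sale 3 (59) [LIFO — newest first]: 59 @ $18 = $1,062
Total COGS = $6,252 + $2,480 + $1,062 = $9,794
Ending inventory: 118 @ $18 = $2,124

Ending inventory = $2,124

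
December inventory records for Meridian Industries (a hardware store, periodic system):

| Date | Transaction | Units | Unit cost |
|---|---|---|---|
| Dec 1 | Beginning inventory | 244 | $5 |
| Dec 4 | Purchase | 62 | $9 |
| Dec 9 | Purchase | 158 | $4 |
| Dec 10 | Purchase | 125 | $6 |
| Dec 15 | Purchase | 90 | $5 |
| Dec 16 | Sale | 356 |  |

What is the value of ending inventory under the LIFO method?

Dec 16, 356 sold [LIFO — newest first]: 90 @ $5 + 125 @ $6 + 141 @ $4 = $1,764
Ending inventory: 244 @ $5 + 62 @ $9 + 17 @ $4 = $1,846
Check: goods available $3,610 = COGS $1,764 + ending $1,846

Ending inventory = $1,846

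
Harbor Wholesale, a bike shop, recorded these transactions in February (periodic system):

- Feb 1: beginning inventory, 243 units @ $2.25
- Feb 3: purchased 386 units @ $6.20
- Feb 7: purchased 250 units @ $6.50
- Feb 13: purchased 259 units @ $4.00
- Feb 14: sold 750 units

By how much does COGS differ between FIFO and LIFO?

$428.75

FIFO COGS: 243 @ $2.25 + 386 @ $6.20 + 121 @ $6.50 = $3,726.45
LIFO COGS: 259 @ $4.00 + 250 @ $6.50 + 241 @ $6.20 = $4,155.20
Difference = |$3,726.45 − $4,155.20| = $428.75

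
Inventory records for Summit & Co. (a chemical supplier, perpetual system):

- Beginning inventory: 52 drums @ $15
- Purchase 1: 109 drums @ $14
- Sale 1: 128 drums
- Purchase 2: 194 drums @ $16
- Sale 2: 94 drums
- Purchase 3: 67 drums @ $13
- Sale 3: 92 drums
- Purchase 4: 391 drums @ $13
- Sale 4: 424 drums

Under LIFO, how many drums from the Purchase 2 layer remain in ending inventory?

42

Sale 1 (128) [LIFO — newest first]: 109 @ $14 + 19 @ $15 = $1,811
Sale 2 (94) [LIFO — newest first]: 94 @ $16 = $1,504
Sale 3 (92) [LIFO — newest first]: 67 @ $13 + 25 @ $16 = $1,271
Sale 4 (424) [LIFO — newest first]: 391 @ $13 + 33 @ $16 = $5,611
Total COGS = $1,811 + $1,504 + $1,271 + $5,611 = $10,197
Ending inventory: 33 @ $15 + 42 @ $16 = $1,167
Check: goods available $11,364 = COGS $10,197 + ending $1,167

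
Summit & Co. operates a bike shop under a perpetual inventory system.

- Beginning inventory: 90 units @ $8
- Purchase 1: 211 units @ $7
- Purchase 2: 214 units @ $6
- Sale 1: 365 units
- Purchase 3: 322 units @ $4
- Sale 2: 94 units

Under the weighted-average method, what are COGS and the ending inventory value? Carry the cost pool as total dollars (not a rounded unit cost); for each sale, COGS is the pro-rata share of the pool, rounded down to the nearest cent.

COGS = $2,925.53; ending inventory = $1,843.47

After Beginning: 90 on hand, pool $720.00 (≈ $8.0000 each)
After Purchase 1: 301 on hand, pool $2,197.00 (≈ $7.2990 each)
After Purchase 2: 515 on hand, pool $3,481.00 (≈ $6.7592 each)
Sale 1, sell 365: 365/515 × $3,481.00 → $2,467.11
After Purchase 3: 472 on hand, pool $2,301.89 (≈ $4.8769 each)
Sale 2, sell 94: 94/472 × $2,301.89 → $458.42
Total COGS = $2,467.11 + $458.42 = $2,925.53
Ending inventory (cost pool remaining) = $1,843.47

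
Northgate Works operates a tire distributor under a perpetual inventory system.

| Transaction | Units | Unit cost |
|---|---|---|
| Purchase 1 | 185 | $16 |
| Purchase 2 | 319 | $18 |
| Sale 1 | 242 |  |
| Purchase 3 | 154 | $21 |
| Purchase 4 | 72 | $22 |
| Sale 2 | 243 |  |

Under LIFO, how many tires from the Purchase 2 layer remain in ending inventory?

Sale 1 (242) [LIFO — newest first]: 242 @ $18 = $4,356
Sale 2 (243) [LIFO — newest first]: 72 @ $22 + 154 @ $21 + 17 @ $18 = $5,124
Total COGS = $4,356 + $5,124 = $9,480
Ending inventory: 185 @ $16 + 60 @ $18 = $4,040

60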